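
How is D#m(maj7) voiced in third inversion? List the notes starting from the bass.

In root position, D#m(maj7) is D#–F#–A#–C##.
Third inversion puts the seventh (C##) in the bass.

C## – D# – F# – A#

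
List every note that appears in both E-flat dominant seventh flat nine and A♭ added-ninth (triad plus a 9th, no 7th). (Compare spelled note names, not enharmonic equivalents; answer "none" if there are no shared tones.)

E-flat  B-flat

E-flat dominant seventh flat nine: E-flat G B-flat D-flat F-flat
A♭ added-ninth: A-flat C E-flat B-flat
Common to both → E-flat, B-flat.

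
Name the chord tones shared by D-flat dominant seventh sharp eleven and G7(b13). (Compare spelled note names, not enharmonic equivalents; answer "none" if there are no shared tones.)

F  G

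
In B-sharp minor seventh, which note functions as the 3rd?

D#

B-sharp minor seventh is built on B#; its 3rd is a minor 3rd above the root.
A third above B uses the letter D, and the minor 3rd above B# is D#.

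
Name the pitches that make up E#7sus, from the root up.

Root E#, quality dominant seventh suspended fourth:
Root: E#
Perfect 4th (4th): A#
Perfect 5th (5th): B#
Minor 7th (7th): D#

E# – A# – B# – D#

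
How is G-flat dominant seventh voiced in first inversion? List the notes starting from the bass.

Bb, Db, Fb, Gb

G-flat dominant seventh = Gb–Bb–Db–Fb; first inversion → third (Bb) lowest.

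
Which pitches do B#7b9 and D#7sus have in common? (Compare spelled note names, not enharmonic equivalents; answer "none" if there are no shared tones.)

A#  C#

B#7b9: B# D## F## A# C#
D#7sus: D# G# A# C#
Common to both → A#, C#.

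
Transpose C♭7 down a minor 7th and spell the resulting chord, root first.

Transposed root: Cb → Db (minor 7th down). So we spell Db dominant seventh:
- root: Db
- major 3rd: F
- perfect 5th: Ab
- minor 7th: Cb

Db, F, Ab, Cb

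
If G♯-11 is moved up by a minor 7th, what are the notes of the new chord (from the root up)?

F#, A, C#, E, G#, B

G# up a minor 7th → F#. New chord: F# minor eleventh.
- root: F#
- minor 3rd: A
- perfect 5th: C#
- minor 7th: E
- major 9th: G#
- perfect 11th: B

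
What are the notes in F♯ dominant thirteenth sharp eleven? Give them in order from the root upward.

Root F-sharp, quality dominant thirteenth sharp eleven:
F-sharp — root
A-sharp — major 3rd
C-sharp — perfect 5th
E — minor 7th
G-sharp — major 9th
B-sharp — augmented 11th
D-sharp — major 13th

F-sharp, A-sharp, C-sharp, E, G-sharp, B-sharp, D-sharp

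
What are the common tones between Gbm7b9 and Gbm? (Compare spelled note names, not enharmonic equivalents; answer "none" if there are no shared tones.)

Gb Bbb Db

Gbm7b9: Gb Bbb Db Fb Abb
Gbm: Gb Bbb Db
Common to both → Gb, Bbb, Db.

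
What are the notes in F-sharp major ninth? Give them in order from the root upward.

F-sharp major ninth: major ninth on F#.
root → F#
3rd (major 3rd) → A#
5th (perfect 5th) → C#
7th (major 7th) → E#
9th (major 9th) → G#

F#  A#  C#  E#  G#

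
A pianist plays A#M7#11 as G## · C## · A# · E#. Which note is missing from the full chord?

D##

A#M7#11 = A#, C##, E#, G##, D##. The voicing lacks the 11th (augmented 11th), D##.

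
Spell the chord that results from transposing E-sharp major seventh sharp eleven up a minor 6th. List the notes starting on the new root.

C#, E#, G#, B#, F##

Transposed root: E# → C# (minor 6th up). So we spell C# major seventh sharp eleven:
C# — root
E# — major 3rd
G# — perfect 5th
B# — major 7th
F## — augmented 11th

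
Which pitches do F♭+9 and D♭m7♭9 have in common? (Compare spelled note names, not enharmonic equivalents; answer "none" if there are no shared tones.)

F♭+9 = F♭, A♭, C, E𝄫, G♭.
D♭m7♭9 = D♭, F♭, A♭, C♭, E𝄫.
Shared: F♭, A♭, E𝄫.

F♭ A♭ E𝄫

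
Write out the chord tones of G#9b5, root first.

G#  B#  D  F#  A#

G#9b5 is a dominant ninth flat five built on G#.
root → G#
3rd (major 3rd) → B#
5th (diminished 5th) → D
7th (minor 7th) → F#
9th (major 9th) → A#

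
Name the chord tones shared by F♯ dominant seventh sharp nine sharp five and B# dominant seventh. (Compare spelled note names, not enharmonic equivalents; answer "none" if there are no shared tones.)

A-sharp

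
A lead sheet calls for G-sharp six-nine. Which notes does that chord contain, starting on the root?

G#, B#, D#, E#, A#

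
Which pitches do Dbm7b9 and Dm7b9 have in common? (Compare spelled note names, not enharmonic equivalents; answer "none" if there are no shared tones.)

none

Dbm7b9 = Db, Fb, Ab, Cb, Ebb.
Dm7b9 = D, F, A, C, Eb.
Shared: none.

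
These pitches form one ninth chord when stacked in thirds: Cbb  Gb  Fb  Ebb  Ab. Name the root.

Fb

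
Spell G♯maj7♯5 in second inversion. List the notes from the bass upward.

D## – F## – G# – B#

In root position, G♯maj7♯5 is G#–B#–D##–F##.
Second inversion puts the fifth (D##) in the bass.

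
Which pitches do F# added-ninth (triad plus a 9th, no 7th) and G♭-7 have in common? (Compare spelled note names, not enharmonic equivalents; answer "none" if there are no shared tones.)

F# added-ninth = F#, A#, C#, G#.
G♭-7 = Gb, Bbb, Db, Fb.
Shared: none.

none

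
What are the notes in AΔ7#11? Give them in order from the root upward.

A  C♯  E  G♯  D♯

AΔ7#11: major seventh sharp eleven on A.
- root: A
- major 3rd: C♯
- perfect 5th: E
- major 7th: G♯
- augmented 11th: D♯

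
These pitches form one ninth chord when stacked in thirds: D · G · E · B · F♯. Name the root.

E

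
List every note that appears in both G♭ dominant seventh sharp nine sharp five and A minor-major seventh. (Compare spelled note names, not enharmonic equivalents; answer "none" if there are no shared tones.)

G♭ dominant seventh sharp nine sharp five = G-flat, B-flat, D, F-flat, A.
A minor-major seventh = A, C, E, G-sharp.
Shared: A.

A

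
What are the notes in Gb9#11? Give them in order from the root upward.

Gb9#11 is a dominant ninth sharp eleven built on Gb.
root → Gb
3rd (major 3rd) → Bb
5th (perfect 5th) → Db
7th (minor 7th) → Fb
9th (major 9th) → Ab
11th (augmented 11th) → C

Gb – Bb – Db – Fb – Ab – C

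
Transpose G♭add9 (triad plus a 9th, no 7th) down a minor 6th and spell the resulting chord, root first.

Bb, D, F, C

Transposed root: Gb → Bb (minor 6th down). So we spell Bb added-ninth:
Root: Bb
Major 3rd (3rd): D
Perfect 5th (5th): F
Major 9th (9th): C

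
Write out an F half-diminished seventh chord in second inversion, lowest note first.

C-flat  E-flat  F  A-flat

F half-diminished seventh = F–A-flat–C-flat–E-flat; second inversion → fifth (C-flat) lowest.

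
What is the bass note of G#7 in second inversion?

G#7 in root position is G#–B#–D#–F#.
Second inversion places the fifth in the bass, which is D#.

D#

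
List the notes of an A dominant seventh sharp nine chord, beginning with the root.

A  C#  E  G  B#

A dominant seventh sharp nine: dominant seventh sharp nine on A.
root → A
3rd (major 3rd) → C#
5th (perfect 5th) → E
7th (minor 7th) → G
9th (augmented 9th) → B#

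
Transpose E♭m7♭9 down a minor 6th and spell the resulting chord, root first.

G, Bb, D, F, Ab

Eb down a minor 6th → G. New chord: G minor seventh flat nine.
G — root
Bb — minor 3rd
D — perfect 5th
F — minor 7th
Ab — minor 9th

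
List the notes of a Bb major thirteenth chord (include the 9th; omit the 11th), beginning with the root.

Root B-flat, quality major thirteenth:
root → B-flat
3rd (major 3rd) → D
5th (perfect 5th) → F
7th (major 7th) → A
9th (major 9th) → C
13th (major 13th) → G

B-flat D F A C G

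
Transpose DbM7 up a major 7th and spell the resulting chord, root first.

C – E – G – B

Transposed root: Db → C (major 7th up). So we spell C major seventh:
- root: C
- major 3rd: E
- perfect 5th: G
- major 7th: B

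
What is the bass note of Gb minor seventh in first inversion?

Gb minor seventh in root position is G-flat–B-double-flat–D-flat–F-flat.
First inversion places the third in the bass, which is B-double-flat.

B-double-flat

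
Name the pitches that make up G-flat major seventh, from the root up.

Root G♭, quality major seventh:
G♭ — root
B♭ — major 3rd
D♭ — perfect 5th
F — major 7th

G♭ B♭ D♭ F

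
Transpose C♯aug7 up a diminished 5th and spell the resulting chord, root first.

C# up a diminished 5th → G. New chord: G augmented seventh.
root → G
3rd (major 3rd) → B
5th (augmented 5th) → D#
7th (minor 7th) → F

G, B, D#, F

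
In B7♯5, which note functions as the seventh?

A

B7♯5 is built on B; its 7th is a minor 7th above the root.
A seventh above B uses the letter A, and the minor 7th above B is A.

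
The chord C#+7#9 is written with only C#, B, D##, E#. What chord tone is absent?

G##

C#+7#9 = C#, E#, G##, B, D##. The voicing lacks the 5th (augmented 5th), G##.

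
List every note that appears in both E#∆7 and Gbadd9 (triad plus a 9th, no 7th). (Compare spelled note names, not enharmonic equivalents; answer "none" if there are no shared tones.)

E#∆7: E♯ G𝄪 B♯ D𝄪
Gbadd9: G♭ B♭ D♭ A♭
Common to both → none.

none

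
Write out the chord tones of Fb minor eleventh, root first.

Fb minor eleventh: minor eleventh on Fb.
Fb — root
Abb — minor 3rd
Cb — perfect 5th
Ebb — minor 7th
Gb — major 9th
Bbb — perfect 11th

Fb, Abb, Cb, Ebb, Gb, Bbb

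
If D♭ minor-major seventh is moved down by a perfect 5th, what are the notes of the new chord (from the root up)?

G♭ B𝄫 D♭ F

A perfect 5th down from D♭ is G♭, so the new chord is G♭ minor-major seventh.
root → G♭
3rd (minor 3rd) → B𝄫
5th (perfect 5th) → D♭
7th (major 7th) → F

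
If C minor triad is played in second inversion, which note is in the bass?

G

C minor triad = C–Eb–G. Second inversion → fifth in the bass = G.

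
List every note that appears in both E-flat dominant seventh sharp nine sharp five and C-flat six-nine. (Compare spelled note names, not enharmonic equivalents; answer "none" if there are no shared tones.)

E-flat dominant seventh sharp nine sharp five: E-flat G B D-flat F-sharp
C-flat six-nine: C-flat E-flat G-flat A-flat D-flat
Common to both → E-flat, D-flat.

E-flat, D-flat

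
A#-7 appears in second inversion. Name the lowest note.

E#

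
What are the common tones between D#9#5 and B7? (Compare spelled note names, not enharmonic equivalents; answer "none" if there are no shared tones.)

D#9#5 = D♯, F𝄪, A𝄪, C♯, E♯.
B7 = B, D♯, F♯, A.
Shared: D♯.

D♯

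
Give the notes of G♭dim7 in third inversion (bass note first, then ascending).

F𝄫 G♭ B𝄫 D𝄫

G♭dim7 = G♭–B𝄫–D𝄫–F𝄫; third inversion → seventh (F𝄫) lowest.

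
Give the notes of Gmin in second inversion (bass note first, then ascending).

D, G, Bb

Gmin = G–Bb–D; second inversion → fifth (D) lowest.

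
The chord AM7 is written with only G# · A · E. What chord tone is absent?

C#

AM7 = A, C#, E, G#. The voicing lacks the 3rd (major 3rd), C#.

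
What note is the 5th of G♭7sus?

Db

G♭7sus is built on Gb; its 5th is a perfect 5th above the root.
A fifth above G uses the letter D, and the perfect 5th above Gb is Db.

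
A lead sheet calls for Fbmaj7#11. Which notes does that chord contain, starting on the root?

Fb, Ab, Cb, Eb, Bb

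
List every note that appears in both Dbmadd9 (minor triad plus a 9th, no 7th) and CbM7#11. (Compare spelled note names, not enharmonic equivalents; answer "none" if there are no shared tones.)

Eb

Dbmadd9 = Db, Fb, Ab, Eb.
CbM7#11 = Cb, Eb, Gb, Bb, F.
Shared: Eb.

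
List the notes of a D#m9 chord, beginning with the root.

D#m9: minor ninth on D#.
D# — root
F# — minor 3rd
A# — perfect 5th
C# — minor 7th
E# — major 9th

D# – F# – A# – C# – E#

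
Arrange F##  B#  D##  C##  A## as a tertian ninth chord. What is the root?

B#

Stacking in thirds gives B# – D## – F## – A## – C##, so B# is the root — B# major ninth.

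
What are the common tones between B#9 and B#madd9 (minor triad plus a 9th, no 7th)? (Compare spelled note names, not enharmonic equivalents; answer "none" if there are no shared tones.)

B#, F##, C##

B#9: B# D## F## A# C##
B#madd9: B# D# F## C##
Common to both → B#, F##, C##.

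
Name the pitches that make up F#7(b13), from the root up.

Root F♯, quality dominant seventh flat thirteen:
root → F♯
3rd (major 3rd) → A♯
5th (perfect 5th) → C♯
7th (minor 7th) → E
13th (minor 13th) → D

F♯, A♯, C♯, E, D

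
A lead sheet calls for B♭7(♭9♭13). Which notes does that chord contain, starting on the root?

B♭7(♭9♭13) is a dominant seventh flat nine flat thirteen built on Bb.
root → Bb
3rd (major 3rd) → D
5th (perfect 5th) → F
7th (minor 7th) → Ab
9th (minor 9th) → Cb
13th (minor 13th) → Gb

Bb, D, F, Ab, Cb, Gb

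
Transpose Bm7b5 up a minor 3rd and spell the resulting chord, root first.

B up a minor 3rd → D. New chord: D half-diminished seventh.
root → D
3rd (minor 3rd) → F
5th (diminished 5th) → A♭
7th (minor 7th) → C

D, F, A♭, C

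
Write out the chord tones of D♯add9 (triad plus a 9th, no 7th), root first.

D♯add9: added-ninth on D#.
D# — root
F## — major 3rd
A# — perfect 5th
E# — major 9th

D#, F##, A#, E#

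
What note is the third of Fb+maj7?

Ab

Root of Fb+maj7 = Fb. The 3rd is a major 3rd: Fb up a major 3rd → Ab.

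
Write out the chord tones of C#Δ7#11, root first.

Root C#, quality major seventh sharp eleven:
Root: C#
Major 3rd (3rd): E#
Perfect 5th (5th): G#
Major 7th (7th): B#
Augmented 11th (11th): F##

C# – E# – G# – B# – F##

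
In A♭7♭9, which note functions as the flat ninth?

Root of A♭7♭9 = A♭. The 9th is a minor 9th: A♭ up a minor 9th → B𝄫.

B𝄫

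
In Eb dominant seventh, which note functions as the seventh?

D♭

Eb dominant seventh is built on E♭; its 7th is a minor 7th above the root.
A seventh above E uses the letter D, and the minor 7th above E♭ is D♭.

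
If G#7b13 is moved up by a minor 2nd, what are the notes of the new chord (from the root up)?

A  C#  E  G  F

G# up a minor 2nd → A. New chord: A dominant seventh flat thirteen.
root → A
3rd (major 3rd) → C#
5th (perfect 5th) → E
7th (minor 7th) → G
13th (minor 13th) → F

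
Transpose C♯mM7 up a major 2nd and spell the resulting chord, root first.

C# up a major 2nd → D#. New chord: D# minor-major seventh.
- root: D#
- minor 3rd: F#
- perfect 5th: A#
- major 7th: C##

D# – F# – A# – C##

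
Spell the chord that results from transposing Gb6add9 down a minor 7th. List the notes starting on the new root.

Transposed root: G♭ → A♭ (minor 7th down). So we spell A♭ six-nine:
root → A♭
3rd (major 3rd) → C
5th (perfect 5th) → E♭
6th (major 6th) → F
9th (major 9th) → B♭

A♭ – C – E♭ – F – B♭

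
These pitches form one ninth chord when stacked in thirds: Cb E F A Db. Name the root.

Stacking in thirds gives Db – F – A – Cb – E, so Db is the root — Db dominant seventh sharp nine sharp five.

Db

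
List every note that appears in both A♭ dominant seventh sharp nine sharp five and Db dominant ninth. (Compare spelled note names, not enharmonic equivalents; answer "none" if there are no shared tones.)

Ab

A♭ dominant seventh sharp nine sharp five = Ab, C, E, Gb, B.
Db dominant ninth = Db, F, Ab, Cb, Eb.
Shared: Ab.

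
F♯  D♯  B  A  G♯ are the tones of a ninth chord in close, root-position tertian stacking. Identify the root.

Stacking in thirds gives G♯ – B – D♯ – F♯ – A, so G♯ is the root — G♯ minor seventh flat nine.

G♯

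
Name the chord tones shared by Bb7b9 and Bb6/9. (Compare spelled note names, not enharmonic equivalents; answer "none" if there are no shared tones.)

Bb7b9: Bb D F Ab Cb
Bb6/9: Bb D F G C
Common to both → Bb, D, F.

Bb D F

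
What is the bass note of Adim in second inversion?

Eb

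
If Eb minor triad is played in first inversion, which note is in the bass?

G-flat

Eb minor triad in root position is E-flat–G-flat–B-flat.
First inversion places the third in the bass, which is G-flat.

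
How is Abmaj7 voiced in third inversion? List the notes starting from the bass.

G, A♭, C, E♭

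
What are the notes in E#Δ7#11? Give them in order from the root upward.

Root E#, quality major seventh sharp eleven:
root → E#
3rd (major 3rd) → G##
5th (perfect 5th) → B#
7th (major 7th) → D##
11th (augmented 11th) → A##

E#, G##, B#, D##, A##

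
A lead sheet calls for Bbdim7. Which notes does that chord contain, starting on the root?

Bb, Db, Fb, Abb

Bbdim7: diminished seventh on Bb.
Bb — root
Db — minor 3rd
Fb — diminished 5th
Abb — diminished 7th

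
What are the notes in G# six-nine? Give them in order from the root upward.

G# six-nine: six-nine on G-sharp.
- root: G-sharp
- major 3rd: B-sharp
- perfect 5th: D-sharp
- major 6th: E-sharp
- major 9th: A-sharp

G-sharp – B-sharp – D-sharp – E-sharp – A-sharp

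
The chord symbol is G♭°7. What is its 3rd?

G♭°7 is built on Gb; its 3rd is a minor 3rd above the root.
A third above G uses the letter B, and the minor 3rd above Gb is Bbb.

Bbb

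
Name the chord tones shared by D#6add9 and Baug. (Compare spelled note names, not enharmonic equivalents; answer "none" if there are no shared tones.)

D#6add9: D♯ F𝄪 A♯ B♯ E♯
Baug: B D♯ F𝄪
Common to both → D♯, F𝄪.

D♯, F𝄪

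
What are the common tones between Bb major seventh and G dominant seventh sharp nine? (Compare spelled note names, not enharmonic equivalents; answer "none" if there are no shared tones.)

D  F

Bb major seventh = Bb, D, F, A.
G dominant seventh sharp nine = G, B, D, F, A#.
Shared: D, F.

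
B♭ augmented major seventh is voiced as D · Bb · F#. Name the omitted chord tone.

A

B♭ augmented major seventh = Bb, D, F#, A. The voicing lacks the 7th (major 7th), A.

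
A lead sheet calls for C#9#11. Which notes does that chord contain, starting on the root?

Root C#, quality dominant ninth sharp eleven:
C# — root
E# — major 3rd
G# — perfect 5th
B — minor 7th
D# — major 9th
F## — augmented 11th

C#, E#, G#, B, D#, F##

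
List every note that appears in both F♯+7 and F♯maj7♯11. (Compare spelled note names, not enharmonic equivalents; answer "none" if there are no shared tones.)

F# – A#

F♯+7 = F#, A#, C##, E.
F♯maj7♯11 = F#, A#, C#, E#, B#.
Shared: F#, A#.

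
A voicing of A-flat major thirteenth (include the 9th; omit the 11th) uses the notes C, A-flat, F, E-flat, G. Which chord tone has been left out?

B-flat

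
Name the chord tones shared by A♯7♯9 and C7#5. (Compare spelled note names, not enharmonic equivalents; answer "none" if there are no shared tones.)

A♯7♯9: A# C## E# G# B##
C7#5: C E G# Bb
Common to both → G#.

G#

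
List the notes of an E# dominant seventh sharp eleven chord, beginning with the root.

E# – G## – B# – D# – A##

Root E#, quality dominant seventh sharp eleven:
root → E#
3rd (major 3rd) → G##
5th (perfect 5th) → B#
7th (minor 7th) → D#
11th (augmented 11th) → A##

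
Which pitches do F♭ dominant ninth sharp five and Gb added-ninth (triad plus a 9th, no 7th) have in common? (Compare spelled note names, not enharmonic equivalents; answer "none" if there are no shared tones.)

A-flat G-flat

F♭ dominant ninth sharp five = F-flat, A-flat, C, E-double-flat, G-flat.
Gb added-ninth = G-flat, B-flat, D-flat, A-flat.
Shared: A-flat, G-flat.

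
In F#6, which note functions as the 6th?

D♯

F#6 is built on F♯; its 6th is a major 6th above the root.
A sixth above F uses the letter D, and the major 6th above F♯ is D♯.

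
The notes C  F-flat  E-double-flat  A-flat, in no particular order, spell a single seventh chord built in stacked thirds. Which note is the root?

F-flat

Arranged so that each adjacent pair is a third by letter name: F-flat – A-flat – C – E-double-flat.
The bottom of that stack, F-flat, is the root (this is F-flat augmented seventh).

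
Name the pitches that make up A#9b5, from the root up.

A#  C##  E  G#  B#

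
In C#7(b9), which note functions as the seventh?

Root of C#7(b9) = C#. The 7th is a minor 7th: C# up a minor 7th → B.

B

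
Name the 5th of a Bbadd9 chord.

F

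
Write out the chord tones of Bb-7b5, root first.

Bb-7b5 is a half-diminished seventh built on B♭.
root → B♭
3rd (minor 3rd) → D♭
5th (diminished 5th) → F♭
7th (minor 7th) → A♭

B♭ – D♭ – F♭ – A♭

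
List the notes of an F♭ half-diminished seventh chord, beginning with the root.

F♭ half-diminished seventh is a half-diminished seventh built on Fb.
Root: Fb
Minor 3rd (3rd): Abb
Diminished 5th (5th): Cbb
Minor 7th (7th): Ebb

Fb  Abb  Cbb  Ebb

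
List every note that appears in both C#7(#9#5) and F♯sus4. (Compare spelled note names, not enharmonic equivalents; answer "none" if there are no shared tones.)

C#7(#9#5) = C#, E#, G##, B, D##.
F♯sus4 = F#, B, C#.
Shared: C#, B.

C#, B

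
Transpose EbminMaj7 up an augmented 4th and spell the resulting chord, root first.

Eb up an augmented 4th → A. New chord: A minor-major seventh.
root → A
3rd (minor 3rd) → C
5th (perfect 5th) → E
7th (major 7th) → G#

A  C  E  G#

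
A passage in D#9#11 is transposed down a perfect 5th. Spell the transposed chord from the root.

G#, B#, D#, F#, A#, C##

D# down a perfect 5th → G#. New chord: G# dominant ninth sharp eleven.
G# — root
B# — major 3rd
D# — perfect 5th
F# — minor 7th
A# — major 9th
C## — augmented 11th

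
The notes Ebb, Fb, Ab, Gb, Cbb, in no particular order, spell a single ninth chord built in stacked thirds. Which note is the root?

Fb

Arranged so that each adjacent pair is a third by letter name: Fb – Ab – Cbb – Ebb – Gb.
The bottom of that stack, Fb, is the root (this is Fb dominant ninth flat five).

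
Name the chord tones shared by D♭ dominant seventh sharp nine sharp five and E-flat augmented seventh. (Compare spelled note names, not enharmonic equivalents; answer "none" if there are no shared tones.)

D♭ dominant seventh sharp nine sharp five: D-flat F A C-flat E
E-flat augmented seventh: E-flat G B D-flat
Common to both → D-flat.

D-flat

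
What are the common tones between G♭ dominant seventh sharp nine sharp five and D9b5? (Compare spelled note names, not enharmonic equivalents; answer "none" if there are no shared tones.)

D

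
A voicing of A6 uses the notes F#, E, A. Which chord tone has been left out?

C#

A6 = A, C#, E, F#. The voicing lacks the 3rd (major 3rd), C#.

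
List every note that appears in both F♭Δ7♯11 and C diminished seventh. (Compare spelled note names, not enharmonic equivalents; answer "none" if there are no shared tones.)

Eb

F♭Δ7♯11: Fb Ab Cb Eb Bb
C diminished seventh: C Eb Gb Bbb
Common to both → Eb.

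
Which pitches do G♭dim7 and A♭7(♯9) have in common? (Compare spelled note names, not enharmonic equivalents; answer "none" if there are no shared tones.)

G♭

G♭dim7: G♭ B𝄫 D𝄫 F𝄫
A♭7(♯9): A♭ C E♭ G♭ B
Common to both → G♭.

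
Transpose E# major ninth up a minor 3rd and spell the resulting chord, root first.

G#, B#, D#, F##, A#

A minor 3rd up from E# is G#, so the new chord is G# major ninth.
G# — root
B# — major 3rd
D# — perfect 5th
F## — major 7th
A# — major 9th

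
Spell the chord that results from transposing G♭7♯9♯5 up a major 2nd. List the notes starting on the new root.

Ab, C, E, Gb, B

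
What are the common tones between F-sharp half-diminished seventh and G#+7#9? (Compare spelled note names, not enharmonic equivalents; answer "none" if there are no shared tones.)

F#

F-sharp half-diminished seventh: F# A C E
G#+7#9: G# B# D## F# A##
Common to both → F#.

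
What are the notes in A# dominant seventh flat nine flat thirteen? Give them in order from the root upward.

A♯ – C𝄪 – E♯ – G♯ – B – F♯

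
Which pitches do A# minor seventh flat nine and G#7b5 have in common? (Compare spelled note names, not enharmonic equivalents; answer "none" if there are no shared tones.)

G#

A# minor seventh flat nine = A#, C#, E#, G#, B.
G#7b5 = G#, B#, D, F#.
Shared: G#.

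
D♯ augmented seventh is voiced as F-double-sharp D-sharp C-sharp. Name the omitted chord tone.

D♯ augmented seventh = D-sharp, F-double-sharp, A-double-sharp, C-sharp. The voicing lacks the 5th (augmented 5th), A-double-sharp.

A-double-sharp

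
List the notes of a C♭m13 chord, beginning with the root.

Cb, Ebb, Gb, Bbb, Db, Fb, Ab

Root Cb, quality minor thirteenth:
- root: Cb
- minor 3rd: Ebb
- perfect 5th: Gb
- minor 7th: Bbb
- major 9th: Db
- perfect 11th: Fb
- major 13th: Ab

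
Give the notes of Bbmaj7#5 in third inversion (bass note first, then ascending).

A, B♭, D, F♯

In root position, Bbmaj7#5 is B♭–D–F♯–A.
Third inversion puts the seventh (A) in the bass.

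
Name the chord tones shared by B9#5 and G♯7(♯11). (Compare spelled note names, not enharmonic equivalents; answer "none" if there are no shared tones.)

B9#5: B D# F## A C#
G♯7(♯11): G# B# D# F# C##
Common to both → D#.

D#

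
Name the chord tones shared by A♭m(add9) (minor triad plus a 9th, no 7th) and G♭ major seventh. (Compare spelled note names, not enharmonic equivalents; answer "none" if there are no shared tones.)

B♭

A♭m(add9): A♭ C♭ E♭ B♭
G♭ major seventh: G♭ B♭ D♭ F
Common to both → B♭.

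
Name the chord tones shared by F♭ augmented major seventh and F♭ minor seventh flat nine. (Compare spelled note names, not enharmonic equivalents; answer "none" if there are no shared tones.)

F-flat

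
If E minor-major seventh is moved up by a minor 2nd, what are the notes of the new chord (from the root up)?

E up a minor 2nd → F. New chord: F minor-major seventh.
F — root
Ab — minor 3rd
C — perfect 5th
E — major 7th

F, Ab, C, E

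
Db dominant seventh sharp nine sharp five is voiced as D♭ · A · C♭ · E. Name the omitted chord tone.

The full Db dominant seventh sharp nine sharp five chord is D♭, F, A, C♭, E.
Comparing with the voicing, the major 3rd (3rd) — F — is absent.

F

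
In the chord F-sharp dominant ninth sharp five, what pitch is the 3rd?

A-sharp

F-sharp dominant ninth sharp five is built on F-sharp; its 3rd is a major 3rd above the root.
A third above F uses the letter A, and the major 3rd above F-sharp is A-sharp.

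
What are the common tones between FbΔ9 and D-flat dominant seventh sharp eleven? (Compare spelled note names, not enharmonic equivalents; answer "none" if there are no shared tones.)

Ab  Cb

FbΔ9 = Fb, Ab, Cb, Eb, Gb.
D-flat dominant seventh sharp eleven = Db, F, Ab, Cb, G.
Shared: Ab, Cb.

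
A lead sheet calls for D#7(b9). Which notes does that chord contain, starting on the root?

D♯, F𝄪, A♯, C♯, E

D#7(b9): dominant seventh flat nine on D♯.
Root: D♯
Major 3rd (3rd): F𝄪
Perfect 5th (5th): A♯
Minor 7th (7th): C♯
Minor 9th (9th): E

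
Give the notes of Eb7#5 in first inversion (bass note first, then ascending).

In root position, Eb7#5 is Eb–G–B–Db.
First inversion puts the third (G) in the bass.

G – B – Db – Eb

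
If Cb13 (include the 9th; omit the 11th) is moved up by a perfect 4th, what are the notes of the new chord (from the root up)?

Fb  Ab  Cb  Ebb  Gb  Db

Transposed root: Cb → Fb (perfect 4th up). So we spell Fb dominant thirteenth:
Fb — root
Ab — major 3rd
Cb — perfect 5th
Ebb — minor 7th
Gb — major 9th
Db — major 13th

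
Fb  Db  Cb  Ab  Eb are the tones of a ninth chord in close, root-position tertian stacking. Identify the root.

Db

Arranged so that each adjacent pair is a third by letter name: Db – Fb – Ab – Cb – Eb.
The bottom of that stack, Db, is the root (this is Db minor ninth).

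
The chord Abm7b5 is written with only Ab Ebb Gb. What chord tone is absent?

Cb

The full Abm7b5 chord is Ab, Cb, Ebb, Gb.
Comparing with the voicing, the minor 3rd (3rd) — Cb — is absent.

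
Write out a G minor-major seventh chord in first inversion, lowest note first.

G minor-major seventh = G–B♭–D–F♯; first inversion → third (B♭) lowest.

B♭, D, F♯, G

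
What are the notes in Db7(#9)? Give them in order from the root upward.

Db7(#9) is a dominant seventh sharp nine built on Db.
- root: Db
- major 3rd: F
- perfect 5th: Ab
- minor 7th: Cb
- augmented 9th: E

Db  F  Ab  Cb  E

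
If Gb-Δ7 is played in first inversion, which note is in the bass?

Bbb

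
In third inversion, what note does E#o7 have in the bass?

E#o7 in root position is E#–G#–B–D.
Third inversion places the seventh in the bass, which is D.

D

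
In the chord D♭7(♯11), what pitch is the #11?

G

D♭7(♯11) is built on Db; its 11th is an augmented 11th above the root.
A fourth above D uses the letter G, and the augmented 11th above Db is G.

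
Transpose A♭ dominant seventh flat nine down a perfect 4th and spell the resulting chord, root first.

E-flat, G, B-flat, D-flat, F-flat

Transposed root: A-flat → E-flat (perfect 4th down). So we spell E-flat dominant seventh flat nine:
E-flat — root
G — major 3rd
B-flat — perfect 5th
D-flat — minor 7th
F-flat — minor 9th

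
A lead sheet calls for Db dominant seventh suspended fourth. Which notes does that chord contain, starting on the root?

Db dominant seventh suspended fourth: dominant seventh suspended fourth on Db.
Db — root
Gb — perfect 4th
Ab — perfect 5th
Cb — minor 7th

Db Gb Ab Cb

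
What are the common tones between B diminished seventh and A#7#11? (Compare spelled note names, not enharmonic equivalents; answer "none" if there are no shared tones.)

B diminished seventh: B D F A♭
A#7#11: A♯ C𝄪 E♯ G♯ D𝄪
Common to both → none.

none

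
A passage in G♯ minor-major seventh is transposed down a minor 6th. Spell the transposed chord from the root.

G# down a minor 6th → B#. New chord: B# minor-major seventh.
- root: B#
- minor 3rd: D#
- perfect 5th: F##
- major 7th: A##

B#  D#  F##  A##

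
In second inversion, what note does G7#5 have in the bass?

G7#5 in root position is G–B–D#–F.
Second inversion places the fifth in the bass, which is D#.

D#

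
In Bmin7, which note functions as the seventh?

Root of Bmin7 = B. The 7th is a minor 7th: B up a minor 7th → A.

A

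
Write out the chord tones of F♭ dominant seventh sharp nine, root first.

F♭ dominant seventh sharp nine: dominant seventh sharp nine on F-flat.
F-flat — root
A-flat — major 3rd
C-flat — perfect 5th
E-double-flat — minor 7th
G — augmented 9th

F-flat A-flat C-flat E-double-flat G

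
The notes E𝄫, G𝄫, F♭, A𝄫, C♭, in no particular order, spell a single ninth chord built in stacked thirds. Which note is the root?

Arranged so that each adjacent pair is a third by letter name: F♭ – A𝄫 – C♭ – E𝄫 – G𝄫.
The bottom of that stack, F♭, is the root (this is F♭ minor seventh flat nine).

F♭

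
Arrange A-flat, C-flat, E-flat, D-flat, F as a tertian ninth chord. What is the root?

Arranged so that each adjacent pair is a third by letter name: D-flat – F – A-flat – C-flat – E-flat.
The bottom of that stack, D-flat, is the root (this is D-flat dominant ninth).

D-flat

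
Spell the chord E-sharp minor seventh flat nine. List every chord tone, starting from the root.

E-sharp – G-sharp – B-sharp – D-sharp – F-sharp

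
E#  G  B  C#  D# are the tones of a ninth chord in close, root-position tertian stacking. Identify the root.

Arranged so that each adjacent pair is a third by letter name: C# – E# – G – B – D#.
The bottom of that stack, C#, is the root (this is C# dominant ninth flat five).

C#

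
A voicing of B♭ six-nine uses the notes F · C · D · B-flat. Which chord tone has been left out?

G

The full B♭ six-nine chord is B-flat, D, F, G, C.
Comparing with the voicing, the major 6th (6th) — G — is absent.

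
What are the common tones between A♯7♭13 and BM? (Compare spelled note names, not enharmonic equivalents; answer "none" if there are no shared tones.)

A♯7♭13 = A#, C##, E#, G#, F#.
BM = B, D#, F#.
Shared: F#.

F#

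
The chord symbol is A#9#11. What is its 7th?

G♯

A#9#11 is built on A♯; its 7th is a minor 7th above the root.
A seventh above A uses the letter G, and the minor 7th above A♯ is G♯.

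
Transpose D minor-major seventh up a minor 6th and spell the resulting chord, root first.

D up a minor 6th → B-flat. New chord: B-flat minor-major seventh.
B-flat — root
D-flat — minor 3rd
F — perfect 5th
A — major 7th

B-flat, D-flat, F, A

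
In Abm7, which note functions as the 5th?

Abm7 is built on Ab; its 5th is a perfect 5th above the root.
A fifth above A uses the letter E, and the perfect 5th above Ab is Eb.

Eb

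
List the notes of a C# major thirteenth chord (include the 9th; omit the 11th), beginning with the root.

C-sharp  E-sharp  G-sharp  B-sharp  D-sharp  A-sharp

Root C-sharp, quality major thirteenth:
Root: C-sharp
Major 3rd (3rd): E-sharp
Perfect 5th (5th): G-sharp
Major 7th (7th): B-sharp
Major 9th (9th): D-sharp
Major 13th (13th): A-sharp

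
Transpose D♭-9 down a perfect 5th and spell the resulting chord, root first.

Gb, Bbb, Db, Fb, Ab

Db down a perfect 5th → Gb. New chord: Gb minor ninth.
Gb — root
Bbb — minor 3rd
Db — perfect 5th
Fb — minor 7th
Ab — major 9th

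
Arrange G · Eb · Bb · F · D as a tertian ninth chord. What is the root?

Arranged so that each adjacent pair is a third by letter name: Eb – G – Bb – D – F.
The bottom of that stack, Eb, is the root (this is Eb major ninth).

Eb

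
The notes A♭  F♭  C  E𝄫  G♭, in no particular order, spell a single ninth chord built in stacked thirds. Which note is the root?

Arranged so that each adjacent pair is a third by letter name: F♭ – A♭ – C – E𝄫 – G♭.
The bottom of that stack, F♭, is the root (this is F♭ dominant ninth sharp five).

F♭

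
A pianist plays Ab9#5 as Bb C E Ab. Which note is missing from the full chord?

Ab9#5 = Ab, C, E, Gb, Bb. The voicing lacks the 7th (minor 7th), Gb.

Gb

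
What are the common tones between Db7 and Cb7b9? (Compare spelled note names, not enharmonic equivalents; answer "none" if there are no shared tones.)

Db7 = D♭, F, A♭, C♭.
Cb7b9 = C♭, E♭, G♭, B𝄫, D𝄫.
Shared: C♭.

C♭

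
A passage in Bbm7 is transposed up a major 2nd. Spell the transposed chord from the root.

C – E♭ – G – B♭

Transposed root: B♭ → C (major 2nd up). So we spell C minor seventh:
root → C
3rd (minor 3rd) → E♭
5th (perfect 5th) → G
7th (minor 7th) → B♭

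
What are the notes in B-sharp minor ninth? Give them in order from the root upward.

B-sharp  D-sharp  F-double-sharp  A-sharp  C-double-sharp

B-sharp minor ninth is a minor ninth built on B-sharp.
- root: B-sharp
- minor 3rd: D-sharp
- perfect 5th: F-double-sharp
- minor 7th: A-sharp
- major 9th: C-double-sharp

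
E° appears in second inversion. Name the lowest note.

Bb

E° in root position is E–G–Bb.
Second inversion places the fifth in the bass, which is Bb.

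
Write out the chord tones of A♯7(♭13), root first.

A#, C##, E#, G#, F#

A♯7(♭13): dominant seventh flat thirteen on A#.
Root: A#
Major 3rd (3rd): C##
Perfect 5th (5th): E#
Minor 7th (7th): G#
Minor 13th (13th): F#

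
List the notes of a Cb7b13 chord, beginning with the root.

C♭, E♭, G♭, B𝄫, A𝄫

Root C♭, quality dominant seventh flat thirteen:
Root: C♭
Major 3rd (3rd): E♭
Perfect 5th (5th): G♭
Minor 7th (7th): B𝄫
Minor 13th (13th): A𝄫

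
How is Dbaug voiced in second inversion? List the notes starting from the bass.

Dbaug = D♭–F–A; second inversion → fifth (A) lowest.

A  D♭  F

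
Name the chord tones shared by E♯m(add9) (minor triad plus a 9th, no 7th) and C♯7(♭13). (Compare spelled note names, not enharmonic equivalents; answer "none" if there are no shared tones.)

E#  G#

E♯m(add9): E# G# B# F##
C♯7(♭13): C# E# G# B A
Common to both → E#, G#.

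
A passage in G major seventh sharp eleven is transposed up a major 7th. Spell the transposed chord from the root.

F-sharp A-sharp C-sharp E-sharp B-sharp

Transposed root: G → F-sharp (major 7th up). So we spell F-sharp major seventh sharp eleven:
- root: F-sharp
- major 3rd: A-sharp
- perfect 5th: C-sharp
- major 7th: E-sharp
- augmented 11th: B-sharp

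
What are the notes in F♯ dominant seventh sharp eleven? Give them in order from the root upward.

F-sharp  A-sharp  C-sharp  E  B-sharp

Root F-sharp, quality dominant seventh sharp eleven:
F-sharp — root
A-sharp — major 3rd
C-sharp — perfect 5th
E — minor 7th
B-sharp — augmented 11th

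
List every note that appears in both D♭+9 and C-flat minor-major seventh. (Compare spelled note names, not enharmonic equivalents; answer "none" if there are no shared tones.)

D♭+9: D♭ F A C♭ E♭
C-flat minor-major seventh: C♭ E𝄫 G♭ B♭
Common to both → C♭.

C♭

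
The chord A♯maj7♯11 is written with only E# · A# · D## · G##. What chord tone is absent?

The full A♯maj7♯11 chord is A#, C##, E#, G##, D##.
Comparing with the voicing, the major 3rd (3rd) — C## — is absent.

C##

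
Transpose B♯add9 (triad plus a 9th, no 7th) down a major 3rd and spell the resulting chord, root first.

G#, B#, D#, A#

A major 3rd down from B# is G#, so the new chord is G# added-ninth.
Root: G#
Major 3rd (3rd): B#
Perfect 5th (5th): D#
Major 9th (9th): A#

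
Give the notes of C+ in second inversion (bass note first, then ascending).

G# – C – E

C+ = C–E–G#; second inversion → fifth (G#) lowest.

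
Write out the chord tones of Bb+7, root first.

Bb+7 is an augmented seventh built on Bb.
Bb — root
D — major 3rd
F# — augmented 5th
Ab — minor 7th

Bb – D – F# – Ab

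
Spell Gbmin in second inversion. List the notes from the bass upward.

Db Gb Bbb

Gbmin = Gb–Bbb–Db; second inversion → fifth (Db) lowest.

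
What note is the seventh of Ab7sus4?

Gb

Ab7sus4 is built on Ab; its 7th is a minor 7th above the root.
A seventh above A uses the letter G, and the minor 7th above Ab is Gb.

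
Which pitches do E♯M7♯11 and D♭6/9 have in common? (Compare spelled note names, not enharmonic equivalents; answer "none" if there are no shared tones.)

E♯M7♯11: E# G## B# D## A##
D♭6/9: Db F Ab Bb Eb
Common to both → none.

none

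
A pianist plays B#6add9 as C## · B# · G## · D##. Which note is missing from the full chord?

B#6add9 = B#, D##, F##, G##, C##. The voicing lacks the 5th (perfect 5th), F##.

F##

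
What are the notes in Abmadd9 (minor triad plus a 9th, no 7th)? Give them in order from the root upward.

Root A♭, quality minor added-ninth:
- root: A♭
- minor 3rd: C♭
- perfect 5th: E♭
- major 9th: B♭

A♭ C♭ E♭ B♭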